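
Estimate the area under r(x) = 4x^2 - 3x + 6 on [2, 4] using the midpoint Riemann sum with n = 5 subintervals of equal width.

68.56

Δx = (4 − 2)/5 = 0.4.
Midpoints: 2.2, 2.6, 3, 3.4, 3.8.
r(2.2) = 18.76, r(2.6) = 25.24, r(3) = 33, r(3.4) = 42.04, r(3.8) = 52.36.
Sum = Δx · [r(2.2) + r(2.6) + r(3) + r(3.4) + r(3.8)].
Sum = 68.56.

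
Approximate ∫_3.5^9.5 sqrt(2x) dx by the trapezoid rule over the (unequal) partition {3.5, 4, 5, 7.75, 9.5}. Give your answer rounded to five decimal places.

Subinterval widths: 0.5, 1, 2.75, 1.75.
f(3.5) ≈ 2.64575, f(4) ≈ 2.82843, f(5) ≈ 3.16228, f(7.75) ≈ 3.93700, f(9.5) ≈ 4.35890.
On each subinterval the trapezoid contributes (Δx_i/2)·[f(x_{i-1}) + f(x_i)].
Sum ≈ 21.38432.

21.38432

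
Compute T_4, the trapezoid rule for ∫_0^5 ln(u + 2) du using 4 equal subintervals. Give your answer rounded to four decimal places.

Δu = (5 − 0)/4 = 1.25.
f(0) ≈ 0.6931, f(1.25) ≈ 1.1787, f(2.5) ≈ 1.5041, f(3.75) ≈ 1.7492, f(5) ≈ 1.9459.
T_4 = (Δu/2)·[f(u_0) + 2f(u_1) + 2f(u_2) + 2f(u_3) + f(u_4)].
Sum ≈ 7.1893.

7.1893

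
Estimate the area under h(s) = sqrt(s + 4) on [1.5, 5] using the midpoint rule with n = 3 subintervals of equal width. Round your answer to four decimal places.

Δs = (5 − 1.5)/3 = 7/6.
Midpoints: 25/12, 3.25, 53/12.
h(25/12) ≈ 2.4664, h(3.25) ≈ 2.6926, h(53/12) ≈ 2.9011.
Sum = Δs · [h(25/12) + h(3.25) + h(53/12)].
Sum ≈ 9.4035.

9.4035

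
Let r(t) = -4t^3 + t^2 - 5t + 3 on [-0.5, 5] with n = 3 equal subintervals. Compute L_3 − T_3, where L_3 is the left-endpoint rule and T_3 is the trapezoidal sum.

L_3 ≈ -247.3981481.
T_3 ≈ -708.7106481.
L_3 − T_3 = 461.3125.

461.3125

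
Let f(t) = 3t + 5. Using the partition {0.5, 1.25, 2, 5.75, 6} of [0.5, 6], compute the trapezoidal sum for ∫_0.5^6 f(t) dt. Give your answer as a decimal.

81.125

Subinterval widths: 0.75, 0.75, 3.75, 0.25.
f(0.5) = 6.5, f(1.25) = 8.75, f(2) = 11, f(5.75) = 22.25, f(6) = 23.
On each subinterval the trapezoid contributes (Δt_i/2)·[f(t_{i-1}) + f(t_i)].
Sum = 81.125.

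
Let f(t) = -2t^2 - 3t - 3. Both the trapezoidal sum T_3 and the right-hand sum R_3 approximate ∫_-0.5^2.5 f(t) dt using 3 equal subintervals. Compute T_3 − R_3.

10.5

T_3 = -29.5.
R_3 = -40.
T_3 − R_3 = 10.5.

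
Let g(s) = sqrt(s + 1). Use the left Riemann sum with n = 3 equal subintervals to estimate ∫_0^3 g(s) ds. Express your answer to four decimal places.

Δs = (3 − 0)/3 = 1.
Left endpoints: 0, 1, 2.
g(0) ≈ 1.0000, g(1) ≈ 1.4142, g(2) ≈ 1.7321.
Sum = Δs · [g(0) + g(1) + g(2)].
Sum ≈ 4.1463.

4.1463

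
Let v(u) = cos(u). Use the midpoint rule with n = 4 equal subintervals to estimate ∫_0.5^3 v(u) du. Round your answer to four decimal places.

Δu = (3 − 0.5)/4 = 0.625.
Midpoints: 0.8125, 1.4375, 2.0625, 2.6875.
v(0.8125) ≈ 0.6877, v(1.4375) ≈ 0.1329, v(2.0625) ≈ -0.4721, v(2.6875) ≈ -0.8987.
Sum = Δu · [v(0.8125) + v(1.4375) + v(2.0625) + v(2.6875)].
Sum ≈ -0.3439.

-0.3439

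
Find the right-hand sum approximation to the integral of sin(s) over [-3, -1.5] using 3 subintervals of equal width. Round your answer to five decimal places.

-1.25263

Δs = (-1.5 − (-3))/3 = 0.5.
Right endpoints: -2.5, -2, -1.5.
f(-2.5) ≈ -0.59847, f(-2) ≈ -0.90930, f(-1.5) ≈ -0.99749.
Sum = Δs · [f(-2.5) + f(-2) + f(-1.5)].
Sum ≈ -1.25263.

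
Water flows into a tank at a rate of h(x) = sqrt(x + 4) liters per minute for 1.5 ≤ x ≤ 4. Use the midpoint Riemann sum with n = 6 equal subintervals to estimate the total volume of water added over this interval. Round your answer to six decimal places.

6.486112

Δx = (4 − 1.5)/6 = 5/12.
Midpoints: 41/24, 2.125, 61/24, 71/24, 3.375, 91/24.
h(41/24) ≈ 2.389212, h(2.125) ≈ 2.474874, h(61/24) ≈ 2.557668, h(71/24) ≈ 2.637865, h(3.375) ≈ 2.715695, h(91/24) ≈ 2.791356.
Sum = Δx · [h(41/24) + h(2.125) + h(61/24) + ...].
Sum ≈ 6.486112.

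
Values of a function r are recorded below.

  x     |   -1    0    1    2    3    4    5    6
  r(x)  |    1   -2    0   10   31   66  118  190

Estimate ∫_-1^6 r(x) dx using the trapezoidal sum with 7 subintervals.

318.5

Δx = 1.
T_7 = (1/2)·[1 + 2·(-2) + 2·0 + 2·10 + 2·31 + 2·66 + 2·118 + 190] = 318.5.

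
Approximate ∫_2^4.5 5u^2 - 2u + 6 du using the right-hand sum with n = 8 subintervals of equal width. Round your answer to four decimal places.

Δu = (4.5 − 2)/8 = 0.3125.
Right endpoints: 2.3125, 2.625, 2.9375, 3.25, 3.5625, 3.875, 4.1875, 4.5.
f(2.3125) = 28.11328125, f(2.625) = 35.203125, f(2.9375) = 43.26953125, f(3.25) = 52.3125, f(3.5625) = 62.33203125, f(3.875) = 73.328125, f(4.1875) = 85.30078125, f(4.5) = 98.25.
Sum = Δu · [f(2.3125) + f(2.625) + f(2.9375) + ...].
Sum ≈ 149.4092.

149.4092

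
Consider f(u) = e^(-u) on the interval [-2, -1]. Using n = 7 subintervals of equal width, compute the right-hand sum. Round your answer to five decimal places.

4.34509

Δu = (-1 − (-2))/7 = 1/7.
Right endpoints: -13/7, -12/7, -11/7, -10/7, -9/7, -8/7, -1.
f(-13/7) ≈ 6.40541, f(-12/7) ≈ 5.55271, f(-11/7) ≈ 4.81352, f(-10/7) ≈ 4.17273, f(-9/7) ≈ 3.61725, f(-8/7) ≈ 3.13571, f(-1) ≈ 2.71828.
Sum = Δu · [f(-13/7) + f(-12/7) + f(-11/7) + ...].
Sum ≈ 4.34509.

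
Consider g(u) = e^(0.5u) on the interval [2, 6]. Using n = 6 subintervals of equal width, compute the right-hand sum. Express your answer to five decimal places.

40.84462

Δu = (6 − 2)/6 = 2/3.
Right endpoints: 8/3, 10/3, 4, 14/3, 16/3, 6.
g(8/3) ≈ 3.79367, g(10/3) ≈ 5.29449, g(4) ≈ 7.38906, g(14/3) ≈ 10.31226, g(16/3) ≈ 14.39192, g(6) ≈ 20.08554.
Sum = Δu · [g(8/3) + g(10/3) + g(4) + ...].
Sum ≈ 40.84462.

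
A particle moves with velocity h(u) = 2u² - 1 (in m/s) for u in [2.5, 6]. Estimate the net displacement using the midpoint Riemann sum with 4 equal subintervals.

129.63671875

Δu = (6 − 2.5)/4 = 0.875.
Midpoints: 2.9375, 3.8125, 4.6875, 5.5625.
h(2.9375) = 16.2578125, h(3.8125) = 28.0703125, h(4.6875) = 42.9453125, h(5.5625) = 60.8828125.
Sum = Δu · [h(2.9375) + h(3.8125) + h(4.6875) + h(5.5625)].
Sum = 129.63671875.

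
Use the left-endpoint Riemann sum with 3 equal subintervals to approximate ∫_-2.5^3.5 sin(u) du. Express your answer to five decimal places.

-0.16081

Δu = (3.5 − (-2.5))/3 = 2.
Left endpoints: -2.5, -0.5, 1.5.
f(-2.5) ≈ -0.59847, f(-0.5) ≈ -0.47943, f(1.5) ≈ 0.99749.
Sum = Δu · [f(-2.5) + f(-0.5) + f(1.5)].
Sum ≈ -0.16081.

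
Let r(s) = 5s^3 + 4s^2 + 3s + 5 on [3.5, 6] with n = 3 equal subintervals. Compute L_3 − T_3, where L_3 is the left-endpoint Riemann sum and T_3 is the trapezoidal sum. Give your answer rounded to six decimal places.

-403.385417

L_3 ≈ 1329.76851852.
T_3 ≈ 1733.15393519.
L_3 − T_3 ≈ -403.385417.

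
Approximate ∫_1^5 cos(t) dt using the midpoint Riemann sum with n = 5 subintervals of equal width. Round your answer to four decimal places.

-1.8493

Δt = (5 − 1)/5 = 0.8.
Midpoints: 1.4, 2.2, 3, 3.8, 4.6.
f(1.4) ≈ 0.1700, f(2.2) ≈ -0.5885, f(3) ≈ -0.9900, f(3.8) ≈ -0.7910, f(4.6) ≈ -0.1122.
Sum = Δt · [f(1.4) + f(2.2) + f(3) + f(3.8) + f(4.6)].
Sum ≈ -1.8493.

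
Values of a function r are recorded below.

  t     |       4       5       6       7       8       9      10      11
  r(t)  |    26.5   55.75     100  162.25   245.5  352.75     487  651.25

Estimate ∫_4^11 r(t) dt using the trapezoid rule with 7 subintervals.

Δt = 1.
T_7 = (1/2)·[26.5 + 2·55.75 + 2·100 + 2·162.25 + 2·245.5 + 2·352.75 + 2·487 + 651.25] = 1742.125.

1742.125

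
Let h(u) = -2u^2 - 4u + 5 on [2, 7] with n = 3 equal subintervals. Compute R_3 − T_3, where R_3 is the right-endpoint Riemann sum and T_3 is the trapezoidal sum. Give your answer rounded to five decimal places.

R_3 ≈ -384.6296296.
T_3 ≈ -292.9629630.
R_3 − T_3 ≈ -91.66667.

-91.66667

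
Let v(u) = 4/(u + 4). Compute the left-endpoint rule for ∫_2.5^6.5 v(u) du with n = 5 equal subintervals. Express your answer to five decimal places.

Δu = (6.5 − 2.5)/5 = 0.8.
Left endpoints: 2.5, 3.3, 4.1, 4.9, 5.7.
v(2.5) = 8/13, v(3.3) = 40/73, v(4.1) = 40/81, v(4.9) = 40/89, v(5.7) = 40/97.
Sum = Δu · [v(2.5) + v(3.3) + v(4.1) + v(4.9) + v(5.7)].
Sum ≈ 2.01517.

2.01517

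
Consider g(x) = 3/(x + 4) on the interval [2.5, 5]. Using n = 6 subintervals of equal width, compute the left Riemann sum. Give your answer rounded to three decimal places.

1.003

Δx = (5 − 2.5)/6 = 5/12.
Left endpoints: 2.5, 35/12, 10/3, 3.75, 25/6, 55/12.
g(2.5) = 6/13, g(35/12) = 36/83, g(10/3) = 9/22, g(3.75) = 12/31, g(25/6) = 18/49, g(55/12) = 36/103.
Sum = Δx · [g(2.5) + g(35/12) + g(10/3) + ...].
Sum ≈ 1.003.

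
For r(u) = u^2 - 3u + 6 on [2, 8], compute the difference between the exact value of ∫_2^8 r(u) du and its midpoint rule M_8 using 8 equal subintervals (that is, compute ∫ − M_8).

0.28125

Exact integral: ∫_2^8 r(u) du = 114.
M_8 = 113.71875.
Error = 114 − 113.71875 = 0.28125.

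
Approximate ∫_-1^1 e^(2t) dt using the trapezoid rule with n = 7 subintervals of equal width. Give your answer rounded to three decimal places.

Δt = (1 − (-1))/7 = 2/7.
f(-1) ≈ 0.135, f(-5/7) ≈ 0.240, f(-3/7) ≈ 0.424, f(-1/7) ≈ 0.751, f(1/7) ≈ 1.331, f(3/7) ≈ 2.356, f(5/7) ≈ 4.173, f(1) ≈ 7.389.
T_7 = (Δt/2)·[f(t_0) + 2f(t_1) + ... + 2f(t_{6}) + f(t_7)].
Sum ≈ 3.725.

3.725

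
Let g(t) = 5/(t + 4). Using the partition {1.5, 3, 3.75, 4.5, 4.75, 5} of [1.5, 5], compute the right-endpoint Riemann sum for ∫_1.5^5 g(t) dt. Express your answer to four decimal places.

2.2782

Subinterval widths: 1.5, 0.75, 0.75, 0.25, 0.25.
Right endpoints: 3, 3.75, 4.5, 4.75, 5.
g(3) = 5/7, g(3.75) = 20/31, g(4.5) = 10/17, g(4.75) = 4/7, g(5) = 5/9.
Sum = Σ Δt_i · g(t_i).
Sum ≈ 2.2782.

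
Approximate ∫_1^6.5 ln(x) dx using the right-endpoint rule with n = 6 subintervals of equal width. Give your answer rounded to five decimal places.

7.46701

Δx = (6.5 − 1)/6 = 11/12.
Right endpoints: 23/12, 17/6, 3.75, 14/3, 67/12, 6.5.
f(23/12) ≈ 0.65059, f(17/6) ≈ 1.04145, f(3.75) ≈ 1.32176, f(14/3) ≈ 1.54045, f(67/12) ≈ 1.71979, f(6.5) ≈ 1.87180.
Sum = Δx · [f(23/12) + f(17/6) + f(3.75) + ...].
Sum ≈ 7.46701.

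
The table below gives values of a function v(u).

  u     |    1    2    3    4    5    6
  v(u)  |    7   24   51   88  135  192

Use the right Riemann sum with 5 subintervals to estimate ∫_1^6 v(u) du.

Δu = 1.
Sum = 1·[24 + 51 + 88 + 135 + 192] = 490.

490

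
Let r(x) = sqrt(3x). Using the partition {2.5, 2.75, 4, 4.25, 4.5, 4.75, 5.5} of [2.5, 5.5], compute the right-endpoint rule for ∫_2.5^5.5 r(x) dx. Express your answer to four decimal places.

10.8497

Subinterval widths: 0.25, 1.25, 0.25, 0.25, 0.25, 0.75.
Right endpoints: 2.75, 4, 4.25, 4.5, 4.75, 5.5.
r(2.75) ≈ 2.8723, r(4) ≈ 3.4641, r(4.25) ≈ 3.5707, r(4.5) ≈ 3.6742, r(4.75) ≈ 3.7749, r(5.5) ≈ 4.0620.
Sum = Σ Δx_i · r(x_i).
Sum ≈ 10.8497.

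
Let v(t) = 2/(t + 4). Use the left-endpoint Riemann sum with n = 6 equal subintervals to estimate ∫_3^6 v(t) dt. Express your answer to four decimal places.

Δt = (6 − 3)/6 = 0.5.
Left endpoints: 3, 3.5, 4, 4.5, 5, 5.5.
v(3) = 2/7, v(3.5) = 4/15, v(4) = 0.25, v(4.5) = 4/17, v(5) = 2/9, v(5.5) = 4/19.
Sum = Δt · [v(3) + v(3.5) + v(4) + ...].
Sum ≈ 0.7352.

0.7352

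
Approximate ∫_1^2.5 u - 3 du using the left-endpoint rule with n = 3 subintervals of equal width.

-2.25

Δu = (2.5 − 1)/3 = 0.5.
Left endpoints: 1, 1.5, 2.
f(1) = -2, f(1.5) = -1.5, f(2) = -1.
Sum = Δu · [f(1) + f(1.5) + f(2)].
Sum = -2.25.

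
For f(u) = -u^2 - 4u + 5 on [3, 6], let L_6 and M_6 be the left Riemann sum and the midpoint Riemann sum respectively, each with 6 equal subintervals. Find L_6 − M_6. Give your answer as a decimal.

L_6 = -92.375.
M_6 = -101.9375.
L_6 − M_6 = 9.5625.

9.5625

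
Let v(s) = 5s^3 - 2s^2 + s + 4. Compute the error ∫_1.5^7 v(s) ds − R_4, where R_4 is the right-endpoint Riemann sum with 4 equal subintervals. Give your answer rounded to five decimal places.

-1213.97819

Exact integral: ∫_1.5^7 v(s) ds ≈ 2813.8802083.
R_4 ≈ 4027.8583984.
Error ≈ 2813.8802083 − 4027.8583984 ≈ -1213.97819.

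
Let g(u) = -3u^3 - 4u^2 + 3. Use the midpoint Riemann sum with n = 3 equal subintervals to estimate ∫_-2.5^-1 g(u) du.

13.1796875

Δu = (-1 − (-2.5))/3 = 0.5.
Midpoints: -2.25, -1.75, -1.25.
g(-2.25) = 16.921875, g(-1.75) = 6.828125, g(-1.25) = 2.609375.
Sum = Δu · [g(-2.25) + g(-1.75) + g(-1.25)].
Sum = 13.1796875.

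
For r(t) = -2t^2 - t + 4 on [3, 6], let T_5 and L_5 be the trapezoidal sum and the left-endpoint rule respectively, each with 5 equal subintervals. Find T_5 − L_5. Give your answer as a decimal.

-17.1

T_5 = -127.86.
L_5 = -110.76.
T_5 − L_5 = -17.1.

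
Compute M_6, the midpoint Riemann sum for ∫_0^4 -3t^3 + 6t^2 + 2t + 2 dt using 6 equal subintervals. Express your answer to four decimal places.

-38.2222

Δt = (4 − 0)/6 = 2/3.
Midpoints: 1/3, 1, 5/3, 7/3, 3, 11/3.
f(1/3) = 29/9, f(1) = 7, f(5/3) = 73/9, f(7/3) = 11/9, f(3) = -19, f(11/3) = -521/9.
Sum = Δt · [f(1/3) + f(1) + f(5/3) + ...].
Sum ≈ -38.2222.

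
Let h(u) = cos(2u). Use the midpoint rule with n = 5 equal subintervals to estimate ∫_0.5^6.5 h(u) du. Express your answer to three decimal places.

Δu = (6.5 − 0.5)/5 = 1.2.
Midpoints: 1.1, 2.3, 3.5, 4.7, 5.9.
h(1.1) ≈ -0.589, h(2.3) ≈ -0.112, h(3.5) ≈ 0.754, h(4.7) ≈ -1.000, h(5.9) ≈ 0.720.
Sum = Δu · [h(1.1) + h(2.3) + h(3.5) + h(4.7) + h(5.9)].
Sum ≈ -0.271.

-0.271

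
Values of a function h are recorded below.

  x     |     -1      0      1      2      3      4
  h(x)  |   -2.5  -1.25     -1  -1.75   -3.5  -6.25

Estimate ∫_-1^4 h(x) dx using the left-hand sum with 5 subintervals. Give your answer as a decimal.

Δx = 1.
Sum = 1·[(-2.5) + (-1.25) + (-1) + (-1.75) + (-3.5)] = -10.

-10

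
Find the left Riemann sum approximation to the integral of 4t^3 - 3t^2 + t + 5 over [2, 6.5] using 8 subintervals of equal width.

Δt = (6.5 − 2)/8 = 0.5625.
Left endpoints: 2, 2.5625, 3.125, 3.6875, 4.25, 4.8125, 5.375, 5.9375.
f(2) = 27, f(2.5625) = 56493/1024, f(3.125) = 100.8984375, f(3.6875) = 172503/1024, f(4.25) = 262.125, f(4.8125) = 395433/1024, f(5.375) = 544.8515625, f(5.9375) = 760275/1024.
Sum = Δt · [f(2) + f(2.5625) + f(3.125) + ...].
Sum = 1286.5078125.

1286.5078125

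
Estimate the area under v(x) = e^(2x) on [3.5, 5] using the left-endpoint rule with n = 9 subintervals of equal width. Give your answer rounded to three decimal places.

Δx = (5 − 3.5)/9 = 1/6.
Left endpoints: 3.5, 11/3, 23/6, 4, 25/6, 13/3, 4.5, 14/3, 29/6.
v(3.5) ≈ 1096.633, v(11/3) ≈ 1530.475, v(23/6) ≈ 2135.950, v(4) ≈ 2980.958, v(25/6) ≈ 4160.262, v(13/3) ≈ 5806.113, v(4.5) ≈ 8103.084, v(14/3) ≈ 11308.765, v(29/6) ≈ 15782.652.
Sum = Δx · [v(3.5) + v(11/3) + v(23/6) + ...].
Sum ≈ 8817.482.

8817.482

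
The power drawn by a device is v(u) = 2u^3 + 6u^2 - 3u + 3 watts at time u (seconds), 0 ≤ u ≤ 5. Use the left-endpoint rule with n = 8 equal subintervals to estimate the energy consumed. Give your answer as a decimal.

426.5234375

Δu = (5 − 0)/8 = 0.625.
Left endpoints: 0, 0.625, 1.25, 1.875, 2.5, 3.125, 3.75, 4.375.
v(0) = 3, v(0.625) = 3.95703125, v(1.25) = 12.53125, v(1.875) = 31.65234375, v(2.5) = 64.25, v(3.125) = 113.25390625, v(3.75) = 181.59375, v(4.375) = 272.19921875.
Sum = Δu · [v(0) + v(0.625) + v(1.25) + ...].
Sum = 426.5234375.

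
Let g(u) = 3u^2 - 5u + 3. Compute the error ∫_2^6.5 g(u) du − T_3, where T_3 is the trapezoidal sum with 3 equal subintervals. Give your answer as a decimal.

-5.0625

Exact integral: ∫_2^6.5 g(u) du = 184.5.
T_3 = 189.5625.
Error = 184.5 − 189.5625 = -5.0625.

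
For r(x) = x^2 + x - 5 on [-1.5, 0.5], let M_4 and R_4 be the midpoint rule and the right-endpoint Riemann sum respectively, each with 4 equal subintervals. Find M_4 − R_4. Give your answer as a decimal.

M_4 = -9.875.
R_4 = -9.75.
M_4 − R_4 = -0.125.

-0.125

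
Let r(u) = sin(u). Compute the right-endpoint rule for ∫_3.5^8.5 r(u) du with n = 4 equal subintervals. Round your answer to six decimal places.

0.428575

Δu = (8.5 − 3.5)/4 = 1.25.
Right endpoints: 4.75, 6, 7.25, 8.5.
r(4.75) ≈ -0.999293, r(6) ≈ -0.279415, r(7.25) ≈ 0.823081, r(8.5) ≈ 0.798487.
Sum = Δu · [r(4.75) + r(6) + r(7.25) + r(8.5)].
Sum ≈ 0.428575.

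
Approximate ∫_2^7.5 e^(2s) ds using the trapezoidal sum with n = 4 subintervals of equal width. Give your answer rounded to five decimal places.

Δs = (7.5 − 2)/4 = 1.375.
f(2) ≈ 54.59815, f(3.375) ≈ 854.05876, f(4.75) ≈ 13359.72683, f(6.125) ≈ 208981.28887, f(7.5) ≈ 3269017.37247.
T_4 = (Δs/2)·[f(s_0) + 2f(s_1) + 2f(s_2) + 2f(s_3) + f(s_4)].
Sum ≈ 2554380.20719.

2554380.20719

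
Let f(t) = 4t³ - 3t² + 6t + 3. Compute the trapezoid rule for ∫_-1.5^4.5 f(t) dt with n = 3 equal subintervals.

Δt = (4.5 − (-1.5))/3 = 2.
f(-1.5) = -26.25, f(0.5) = 5.75, f(2.5) = 61.75, f(4.5) = 333.75.
T_3 = (Δt/2)·[f(t_0) + 2f(t_1) + 2f(t_2) + f(t_3)].
Sum = 442.5.

442.5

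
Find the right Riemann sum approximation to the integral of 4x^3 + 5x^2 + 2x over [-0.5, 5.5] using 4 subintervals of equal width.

Δx = (5.5 − (-0.5))/4 = 1.5.
Right endpoints: 1, 2.5, 4, 5.5.
f(1) = 11, f(2.5) = 98.75, f(4) = 344, f(5.5) = 827.75.
Sum = Δx · [f(1) + f(2.5) + f(4) + f(5.5)].
Sum = 1922.25.

1922.25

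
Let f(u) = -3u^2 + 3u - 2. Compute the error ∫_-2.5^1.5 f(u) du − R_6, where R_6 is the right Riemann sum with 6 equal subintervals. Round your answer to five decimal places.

-7.11111

Exact integral: ∫_-2.5^1.5 f(u) du = -33.
R_6 ≈ -25.8888889.
Error ≈ -33 − (-25.8888889) ≈ -7.11111.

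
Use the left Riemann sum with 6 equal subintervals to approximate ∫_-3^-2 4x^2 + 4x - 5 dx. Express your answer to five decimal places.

11.68519

Δx = (-2 − (-3))/6 = 1/6.
Left endpoints: -3, -17/6, -8/3, -2.5, -7/3, -13/6.
f(-3) = 19, f(-17/6) = 142/9, f(-8/3) = 115/9, f(-2.5) = 10, f(-7/3) = 67/9, f(-13/6) = 46/9.
Sum = Δx · [f(-3) + f(-17/6) + f(-8/3) + ...].
Sum ≈ 11.68519.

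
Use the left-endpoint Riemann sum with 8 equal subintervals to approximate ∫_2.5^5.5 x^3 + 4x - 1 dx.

234.328125

Δx = (5.5 − 2.5)/8 = 0.375.
Left endpoints: 2.5, 2.875, 3.25, 3.625, 4, 4.375, 4.75, 5.125.
f(2.5) = 24.625, f(2.875) = 17543/512, f(3.25) = 46.328125, f(3.625) = 31301/512, f(4) = 79, f(4.375) = 51323/512, f(4.75) = 125.171875, f(5.125) = 78905/512.
Sum = Δx · [f(2.5) + f(2.875) + f(3.25) + ...].
Sum = 234.328125.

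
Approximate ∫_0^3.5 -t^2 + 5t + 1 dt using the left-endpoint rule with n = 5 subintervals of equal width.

Δt = (3.5 − 0)/5 = 0.7.
Left endpoints: 0, 0.7, 1.4, 2.1, 2.8.
f(0) = 1, f(0.7) = 4.01, f(1.4) = 6.04, f(2.1) = 7.09, f(2.8) = 7.16.
Sum = Δt · [f(0) + f(0.7) + f(1.4) + f(2.1) + f(2.8)].
Sum = 17.71.

17.71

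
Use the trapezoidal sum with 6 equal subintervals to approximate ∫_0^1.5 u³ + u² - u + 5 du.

8.81640625

Δu = (1.5 − 0)/6 = 0.25.
f(0) = 5, f(0.25) = 4.828125, f(0.5) = 4.875, f(0.75) = 5.234375, f(1) = 6, f(1.25) = 7.265625, f(1.5) = 9.125.
T_6 = (Δu/2)·[f(u_0) + 2f(u_1) + ... + 2f(u_{5}) + f(u_6)].
Sum = 8.81640625.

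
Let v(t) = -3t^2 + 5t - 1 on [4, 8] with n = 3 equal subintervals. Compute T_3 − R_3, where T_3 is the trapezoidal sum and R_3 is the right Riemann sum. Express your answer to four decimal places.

T_3 ≈ -335.555556.
R_3 ≈ -418.222222.
T_3 − R_3 ≈ 82.6667.

82.6667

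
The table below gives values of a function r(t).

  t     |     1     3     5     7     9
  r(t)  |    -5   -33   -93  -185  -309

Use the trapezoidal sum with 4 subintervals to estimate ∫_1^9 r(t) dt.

-936

Δt = 2.
T_4 = (2/2)·[(-5) + 2·(-33) + 2·(-93) + 2·(-185) + (-309)] = -936.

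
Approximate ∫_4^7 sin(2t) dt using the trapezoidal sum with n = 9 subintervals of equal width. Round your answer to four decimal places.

-0.1359

Δt = (7 − 4)/9 = 1/3.
f(4) ≈ 0.9894, f(13/3) ≈ 0.6876, f(14/3) ≈ 0.0913, f(5) ≈ -0.5440, f(16/3) ≈ -0.9464, f(17/3) ≈ -0.9435, f(6) ≈ -0.5366, f(19/3) ≈ 0.1001, f(20/3) ≈ 0.6940, f(7) ≈ 0.9906.
T_9 = (Δt/2)·[f(t_0) + 2f(t_1) + ... + 2f(t_{8}) + f(t_9)].
Sum ≈ -0.1359.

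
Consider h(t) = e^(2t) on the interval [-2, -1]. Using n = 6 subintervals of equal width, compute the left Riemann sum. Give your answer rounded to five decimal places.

0.04930

Δt = (-1 − (-2))/6 = 1/6.
Left endpoints: -2, -11/6, -5/3, -1.5, -4/3, -7/6.
h(-2) ≈ 0.01832, h(-11/6) ≈ 0.02556, h(-5/3) ≈ 0.03567, h(-1.5) ≈ 0.04979, h(-4/3) ≈ 0.06948, h(-7/6) ≈ 0.09697.
Sum = Δt · [h(-2) + h(-11/6) + h(-5/3) + ...].
Sum ≈ 0.04930.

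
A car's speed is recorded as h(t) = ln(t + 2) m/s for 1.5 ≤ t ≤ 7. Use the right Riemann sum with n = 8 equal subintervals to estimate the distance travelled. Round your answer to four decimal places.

Δt = (7 − 1.5)/8 = 0.6875.
Right endpoints: 2.1875, 2.875, 3.5625, 4.25, 4.9375, 5.625, 6.3125, 7.
h(2.1875) ≈ 1.4321, h(2.875) ≈ 1.5841, h(3.5625) ≈ 1.7160, h(4.25) ≈ 1.8326, h(4.9375) ≈ 1.9369, h(5.625) ≈ 2.0314, h(6.3125) ≈ 2.1178, h(7) ≈ 2.1972.
Sum = Δt · [h(2.1875) + h(2.875) + h(3.5625) + ...].
Sum ≈ 10.2081.

10.2081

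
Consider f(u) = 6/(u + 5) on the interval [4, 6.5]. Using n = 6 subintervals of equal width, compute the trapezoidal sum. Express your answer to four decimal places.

1.4711

Δu = (6.5 − 4)/6 = 5/12.
f(4) = 2/3, f(53/12) = 72/113, f(29/6) = 36/59, f(5.25) = 24/41, f(17/3) = 0.5625, f(73/12) = 72/133, f(6.5) = 12/23.
T_6 = (Δu/2)·[f(u_0) + 2f(u_1) + ... + 2f(u_{5}) + f(u_6)].
Sum ≈ 1.4711.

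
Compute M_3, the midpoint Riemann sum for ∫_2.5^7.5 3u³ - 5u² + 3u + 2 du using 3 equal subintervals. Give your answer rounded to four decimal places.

1705.3704

Δu = (7.5 − 2.5)/3 = 5/3.
Midpoints: 10/3, 5, 20/3.
f(10/3) = 608/9, f(5) = 267, f(20/3) = 2066/3.
Sum = Δu · [f(10/3) + f(5) + f(20/3)].
Sum ≈ 1705.3704.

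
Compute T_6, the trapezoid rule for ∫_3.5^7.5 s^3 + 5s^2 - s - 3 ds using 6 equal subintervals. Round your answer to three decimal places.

1357.537

Δs = (7.5 − 3.5)/6 = 2/3.
f(3.5) = 97.625, f(25/6) = 32827/216, f(29/6) = 47927/216, f(5.5) = 309.125, f(37/6) = 89743/216, f(41/6) = 117227/216, f(7.5) = 692.625.
T_6 = (Δs/2)·[f(s_0) + 2f(s_1) + ... + 2f(s_{5}) + f(s_6)].
Sum ≈ 1357.537.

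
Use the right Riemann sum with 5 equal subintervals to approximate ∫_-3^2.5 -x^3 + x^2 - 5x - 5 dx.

Δx = (2.5 − (-3))/5 = 1.1.
Right endpoints: -1.9, -0.8, 0.3, 1.4, 2.5.
f(-1.9) = 14.969, f(-0.8) = 0.152, f(0.3) = -6.437, f(1.4) = -12.784, f(2.5) = -26.875.
Sum = Δx · [f(-1.9) + f(-0.8) + f(0.3) + f(1.4) + f(2.5)].
Sum = -34.0725.

-34.0725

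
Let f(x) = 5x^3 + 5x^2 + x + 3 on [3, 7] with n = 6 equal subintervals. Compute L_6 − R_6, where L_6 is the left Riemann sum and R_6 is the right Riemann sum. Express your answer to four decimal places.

L_6 ≈ 2887.703704.
R_6 ≈ 4077.037037.
L_6 − R_6 ≈ -1189.3333.

-1189.3333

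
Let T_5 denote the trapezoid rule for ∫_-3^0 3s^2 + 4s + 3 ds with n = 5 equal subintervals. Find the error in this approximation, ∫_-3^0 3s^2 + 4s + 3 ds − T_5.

-0.54

Exact integral: ∫_-3^0 f(s) ds = 18.
T_5 = 18.54.
Error = 18 − 18.54 = -0.54.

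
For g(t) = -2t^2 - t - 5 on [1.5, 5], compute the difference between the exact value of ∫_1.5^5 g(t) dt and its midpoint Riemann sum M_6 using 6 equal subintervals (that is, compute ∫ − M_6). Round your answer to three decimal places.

Exact integral: ∫_1.5^5 g(t) dt ≈ -109.95833.
M_6 ≈ -109.75984.
Error ≈ -109.95833 − (-109.75984) ≈ -0.198.

-0.198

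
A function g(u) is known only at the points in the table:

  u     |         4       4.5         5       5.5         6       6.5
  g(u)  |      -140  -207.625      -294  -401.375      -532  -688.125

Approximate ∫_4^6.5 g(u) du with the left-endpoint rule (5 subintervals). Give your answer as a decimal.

Δu = 0.5.
Sum = 0.5·[(-140) + (-207.625) + (-294) + (-401.375) + (-532)] = -787.5.

-787.5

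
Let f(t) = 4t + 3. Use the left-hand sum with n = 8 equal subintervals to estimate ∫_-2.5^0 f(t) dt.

-6.5625

Δt = (0 − (-2.5))/8 = 0.3125.
Left endpoints: -2.5, -2.1875, -1.875, -1.5625, -1.25, -0.9375, -0.625, -0.3125.
f(-2.5) = -7, f(-2.1875) = -5.75, f(-1.875) = -4.5, f(-1.5625) = -3.25, f(-1.25) = -2, f(-0.9375) = -0.75, f(-0.625) = 0.5, f(-0.3125) = 1.75.
Sum = Δt · [f(-2.5) + f(-2.1875) + f(-1.875) + ...].
Sum = -6.5625.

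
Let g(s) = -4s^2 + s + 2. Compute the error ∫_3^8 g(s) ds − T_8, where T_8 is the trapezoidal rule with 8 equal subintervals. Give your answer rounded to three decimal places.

1.302

Exact integral: ∫_3^8 g(s) ds ≈ -609.16667.
T_8 = -610.46875.
Error ≈ -609.16667 − (-610.46875) ≈ 1.302.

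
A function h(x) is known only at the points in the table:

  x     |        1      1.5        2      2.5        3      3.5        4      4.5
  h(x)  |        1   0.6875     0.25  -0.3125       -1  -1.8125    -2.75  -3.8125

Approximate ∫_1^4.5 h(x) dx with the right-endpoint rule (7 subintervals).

-4.375

Δx = 0.5.
Sum = 0.5·[0.6875 + 0.25 + (-0.3125) + (-1) + (-1.8125) + (-2.75) + (-3.8125)] = -4.375.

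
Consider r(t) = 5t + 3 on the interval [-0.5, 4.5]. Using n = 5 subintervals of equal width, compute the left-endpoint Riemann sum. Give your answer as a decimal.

Δt = (4.5 − (-0.5))/5 = 1.
Left endpoints: -0.5, 0.5, 1.5, 2.5, 3.5.
r(-0.5) = 0.5, r(0.5) = 5.5, r(1.5) = 10.5, r(2.5) = 15.5, r(3.5) = 20.5.
Sum = Δt · [r(-0.5) + r(0.5) + r(1.5) + r(2.5) + r(3.5)].
Sum = 52.5.

52.5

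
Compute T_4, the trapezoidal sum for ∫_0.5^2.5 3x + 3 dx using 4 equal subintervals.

15

Δx = (2.5 − 0.5)/4 = 0.5.
f(0.5) = 4.5, f(1) = 6, f(1.5) = 7.5, f(2) = 9, f(2.5) = 10.5.
T_4 = (Δx/2)·[f(x_0) + 2f(x_1) + 2f(x_2) + 2f(x_3) + f(x_4)].
Sum = 15.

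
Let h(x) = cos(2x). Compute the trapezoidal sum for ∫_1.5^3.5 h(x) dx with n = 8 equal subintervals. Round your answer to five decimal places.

0.25254

Δx = (3.5 − 1.5)/8 = 0.25.
h(1.5) ≈ -0.98999, h(1.75) ≈ -0.93646, h(2) ≈ -0.65364, h(2.25) ≈ -0.21080, h(2.5) ≈ 0.28366, h(2.75) ≈ 0.70867, h(3) ≈ 0.96017, h(3.25) ≈ 0.97659, h(3.5) ≈ 0.75390.
T_8 = (Δx/2)·[h(x_0) + 2h(x_1) + ... + 2h(x_{7}) + h(x_8)].
Sum ≈ 0.25254.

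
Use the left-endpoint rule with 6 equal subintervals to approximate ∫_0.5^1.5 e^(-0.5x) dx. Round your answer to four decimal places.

0.6388

Δx = (1.5 − 0.5)/6 = 1/6.
Left endpoints: 0.5, 2/3, 5/6, 1, 7/6, 4/3.
f(0.5) ≈ 0.7788, f(2/3) ≈ 0.7165, f(5/6) ≈ 0.6592, f(1) ≈ 0.6065, f(7/6) ≈ 0.5580, f(4/3) ≈ 0.5134.
Sum = Δx · [f(0.5) + f(2/3) + f(5/6) + ...].
Sum ≈ 0.6388.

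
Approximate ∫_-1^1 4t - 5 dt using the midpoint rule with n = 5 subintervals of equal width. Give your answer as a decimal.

-10

Δt = (1 − (-1))/5 = 0.4.
Midpoints: -0.8, -0.4, 0, 0.4, 0.8.
f(-0.8) = -8.2, f(-0.4) = -6.6, f(0) = -5, f(0.4) = -3.4, f(0.8) = -1.8.
Sum = Δt · [f(-0.8) + f(-0.4) + f(0) + f(0.4) + f(0.8)].
Sum = -10.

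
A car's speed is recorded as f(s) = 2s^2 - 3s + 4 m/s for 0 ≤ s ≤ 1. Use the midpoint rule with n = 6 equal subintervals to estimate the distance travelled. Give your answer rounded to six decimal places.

Δs = (1 − 0)/6 = 1/6.
Midpoints: 1/12, 0.25, 5/12, 7/12, 0.75, 11/12.
f(1/12) = 271/72, f(0.25) = 3.375, f(5/12) = 223/72, f(7/12) = 211/72, f(0.75) = 2.875, f(11/12) = 211/72.
Sum = Δs · [f(1/12) + f(0.25) + f(5/12) + ...].
Sum ≈ 3.162037.

3.162037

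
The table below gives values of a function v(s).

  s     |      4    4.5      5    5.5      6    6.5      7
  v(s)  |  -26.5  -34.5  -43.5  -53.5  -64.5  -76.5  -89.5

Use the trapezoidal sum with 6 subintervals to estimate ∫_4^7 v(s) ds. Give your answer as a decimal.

Δs = 0.5.
T_6 = (0.5/2)·[(-26.5) + 2·(-34.5) + 2·(-43.5) + 2·(-53.5) + 2·(-64.5) + 2·(-76.5) + (-89.5)] = -165.25.

-165.25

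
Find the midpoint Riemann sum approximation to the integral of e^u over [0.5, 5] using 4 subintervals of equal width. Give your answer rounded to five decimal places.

139.30137

Δu = (5 − 0.5)/4 = 1.125.
Midpoints: 1.0625, 2.1875, 3.3125, 4.4375.
f(1.0625) ≈ 2.89360, f(2.1875) ≈ 8.91290, f(3.3125) ≈ 27.45367, f(4.4375) ≈ 84.56327.
Sum = Δu · [f(1.0625) + f(2.1875) + f(3.3125) + f(4.4375)].
Sum ≈ 139.30137.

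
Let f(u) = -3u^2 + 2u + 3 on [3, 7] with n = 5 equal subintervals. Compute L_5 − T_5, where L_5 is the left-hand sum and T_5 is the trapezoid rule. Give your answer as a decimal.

L_5 = -220.48.
T_5 = -265.28.
L_5 − T_5 = 44.8.

44.8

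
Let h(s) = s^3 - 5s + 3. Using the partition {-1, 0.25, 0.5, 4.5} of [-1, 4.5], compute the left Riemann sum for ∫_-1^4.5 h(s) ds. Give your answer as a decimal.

11.69140625

Subinterval widths: 1.25, 0.25, 4.
Left endpoints: -1, 0.25, 0.5.
h(-1) = 7, h(0.25) = 1.765625, h(0.5) = 0.625.
Sum = Σ Δs_i · h(s_i).
Sum = 11.69140625.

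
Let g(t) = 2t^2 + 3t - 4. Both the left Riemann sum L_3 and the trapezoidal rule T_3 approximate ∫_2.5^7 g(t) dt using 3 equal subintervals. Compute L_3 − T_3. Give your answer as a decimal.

-74.25

L_3 = 193.5.
T_3 = 267.75.
L_3 − T_3 = -74.25.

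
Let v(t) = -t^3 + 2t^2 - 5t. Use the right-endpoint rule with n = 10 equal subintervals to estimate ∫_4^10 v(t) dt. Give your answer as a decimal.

Δt = (10 − 4)/10 = 0.6.
Right endpoints: 4.6, 5.2, 5.8, 6.4, 7, 7.6, 8.2, 8.8, 9.4, 10.
v(4.6) = -78.016, v(5.2) = -112.528, v(5.8) = -156.832, v(6.4) = -212.224, v(7) = -280, v(7.6) = -361.456, v(8.2) = -457.888, v(8.8) = -570.592, v(9.4) = -700.864, v(10) = -850.
Sum = Δt · [v(4.6) + v(5.2) + v(5.8) + ...].
Sum = -2268.24.

-2268.24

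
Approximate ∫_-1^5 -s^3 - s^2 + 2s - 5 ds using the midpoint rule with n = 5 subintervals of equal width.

Δs = (5 − (-1))/5 = 1.2.
Midpoints: -0.4, 0.8, 2, 3.2, 4.4.
f(-0.4) = -5.896, f(0.8) = -4.552, f(2) = -13, f(3.2) = -41.608, f(4.4) = -100.744.
Sum = Δs · [f(-0.4) + f(0.8) + f(2) + f(3.2) + f(4.4)].
Sum = -198.96.

-198.96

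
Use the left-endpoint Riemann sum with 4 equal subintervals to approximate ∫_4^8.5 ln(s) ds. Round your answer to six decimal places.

7.707490

Δs = (8.5 − 4)/4 = 1.125.
Left endpoints: 4, 5.125, 6.25, 7.375.
f(4) ≈ 1.386294, f(5.125) ≈ 1.634131, f(6.25) ≈ 1.832581, f(7.375) ≈ 1.998096.
Sum = Δs · [f(4) + f(5.125) + f(6.25) + f(7.375)].
Sum ≈ 7.707490.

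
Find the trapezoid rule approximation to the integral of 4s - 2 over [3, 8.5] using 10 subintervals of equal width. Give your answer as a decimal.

Δs = (8.5 − 3)/10 = 0.55.
f(3) = 10, f(3.55) = 12.2, f(4.1) = 14.4, f(4.65) = 16.6, f(5.2) = 18.8, f(5.75) = 21, f(6.3) = 23.2, f(6.85) = 25.4, f(7.4) = 27.6, f(7.95) = 29.8, f(8.5) = 32.
T_10 = (Δs/2)·[f(s_0) + 2f(s_1) + ... + 2f(s_{9}) + f(s_10)].
Sum = 115.5.

115.5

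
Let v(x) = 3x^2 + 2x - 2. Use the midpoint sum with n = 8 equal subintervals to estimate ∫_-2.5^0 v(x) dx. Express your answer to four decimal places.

4.3140

Δx = (0 − (-2.5))/8 = 0.3125.
Midpoints: -2.34375, -2.03125, -1.71875, -1.40625, -1.09375, -0.78125, -0.46875, -0.15625.
v(-2.34375) = 10027/1024, v(-2.03125) = 6467/1024, v(-1.71875) = 3507/1024, v(-1.40625) = 1147/1024, v(-1.09375) = -613/1024, v(-0.78125) = -1773/1024, v(-0.46875) = -2333/1024, v(-0.15625) = -2293/1024.
Sum = Δx · [v(-2.34375) + v(-2.03125) + v(-1.71875) + ...].
Sum ≈ 4.3140.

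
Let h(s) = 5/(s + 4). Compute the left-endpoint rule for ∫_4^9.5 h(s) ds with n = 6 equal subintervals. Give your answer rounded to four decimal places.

Δs = (9.5 − 4)/6 = 11/12.
Left endpoints: 4, 59/12, 35/6, 6.75, 23/3, 103/12.
h(4) = 0.625, h(59/12) = 60/107, h(35/6) = 30/59, h(6.75) = 20/43, h(23/3) = 3/7, h(103/12) = 60/151.
Sum = Δs · [h(4) + h(59/12) + h(35/6) + ...].
Sum ≈ 2.7365.

2.7365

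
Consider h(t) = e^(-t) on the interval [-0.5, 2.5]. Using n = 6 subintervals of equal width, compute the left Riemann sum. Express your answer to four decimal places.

Δt = (2.5 − (-0.5))/6 = 0.5.
Left endpoints: -0.5, 0, 0.5, 1, 1.5, 2.
h(-0.5) ≈ 1.6487, h(0) ≈ 1.0000, h(0.5) ≈ 0.6065, h(1) ≈ 0.3679, h(1.5) ≈ 0.2231, h(2) ≈ 0.1353.
Sum = Δt · [h(-0.5) + h(0) + h(0.5) + ...].
Sum ≈ 1.9908.

1.9908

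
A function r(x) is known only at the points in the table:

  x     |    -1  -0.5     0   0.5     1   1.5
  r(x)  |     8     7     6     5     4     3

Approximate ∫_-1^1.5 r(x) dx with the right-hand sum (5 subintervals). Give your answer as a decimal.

12.5

Δx = 0.5.
Sum = 0.5·[7 + 6 + 5 + 4 + 3] = 12.5.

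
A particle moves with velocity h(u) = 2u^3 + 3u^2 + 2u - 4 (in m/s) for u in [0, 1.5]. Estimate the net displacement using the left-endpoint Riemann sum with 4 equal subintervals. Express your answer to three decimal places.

-0.674

Δu = (1.5 − 0)/4 = 0.375.
Left endpoints: 0, 0.375, 0.75, 1.125.
h(0) = -4, h(0.375) = -2.72265625, h(0.75) = 0.03125, h(1.125) = 4.89453125.
Sum = Δu · [h(0) + h(0.375) + h(0.75) + h(1.125)].
Sum ≈ -0.674.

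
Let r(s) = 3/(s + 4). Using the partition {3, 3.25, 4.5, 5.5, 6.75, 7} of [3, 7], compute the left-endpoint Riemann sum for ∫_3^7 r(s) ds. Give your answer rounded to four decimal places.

1.4418

Subinterval widths: 0.25, 1.25, 1, 1.25, 0.25.
Left endpoints: 3, 3.25, 4.5, 5.5, 6.75.
r(3) = 3/7, r(3.25) = 12/29, r(4.5) = 6/17, r(5.5) = 6/19, r(6.75) = 12/43.
Sum = Σ Δs_i · r(s_i).
Sum ≈ 1.4418.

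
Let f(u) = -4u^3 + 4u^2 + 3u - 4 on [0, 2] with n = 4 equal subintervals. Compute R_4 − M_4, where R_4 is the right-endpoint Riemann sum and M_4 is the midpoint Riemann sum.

R_4 = -10.5.
M_4 = -7.
R_4 − M_4 = -3.5.

-3.5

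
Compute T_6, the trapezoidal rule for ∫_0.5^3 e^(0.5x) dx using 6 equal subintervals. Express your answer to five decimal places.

Δx = (3 − 0.5)/6 = 5/12.
f(0.5) ≈ 1.28403, f(11/12) ≈ 1.58144, f(4/3) ≈ 1.94773, f(1.75) ≈ 2.39888, f(13/6) ≈ 2.95451, f(31/12) ≈ 3.63885, f(3) ≈ 4.48169.
T_6 = (Δx/2)·[f(x_0) + 2f(x_1) + ... + 2f(x_{5}) + f(x_6)].
Sum ≈ 6.41844.

6.41844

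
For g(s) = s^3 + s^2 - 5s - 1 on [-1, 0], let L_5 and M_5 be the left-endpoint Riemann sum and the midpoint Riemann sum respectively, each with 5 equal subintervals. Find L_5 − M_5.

0.495

L_5 = 2.08.
M_5 = 1.585.
L_5 − M_5 = 0.495.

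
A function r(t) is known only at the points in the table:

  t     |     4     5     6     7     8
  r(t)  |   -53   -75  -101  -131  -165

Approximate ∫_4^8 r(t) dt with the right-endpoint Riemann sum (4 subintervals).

-472

Δt = 1.
Sum = 1·[(-75) + (-101) + (-131) + (-165)] = -472.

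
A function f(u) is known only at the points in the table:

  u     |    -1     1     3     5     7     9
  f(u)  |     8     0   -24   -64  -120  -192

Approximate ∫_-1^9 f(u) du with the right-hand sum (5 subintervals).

-800

Δu = 2.
Sum = 2·[0 + (-24) + (-64) + (-120) + (-192)] = -800.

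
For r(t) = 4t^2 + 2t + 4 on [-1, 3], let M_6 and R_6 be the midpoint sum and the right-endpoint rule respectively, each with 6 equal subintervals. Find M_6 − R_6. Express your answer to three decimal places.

M_6 ≈ 60.74074.
R_6 ≈ 75.85185.
M_6 − R_6 ≈ -15.111.

-15.111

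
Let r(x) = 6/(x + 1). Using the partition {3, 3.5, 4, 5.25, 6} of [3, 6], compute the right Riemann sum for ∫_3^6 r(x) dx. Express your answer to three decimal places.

Subinterval widths: 0.5, 0.5, 1.25, 0.75.
Right endpoints: 3.5, 4, 5.25, 6.
r(3.5) = 4/3, r(4) = 1.2, r(5.25) = 0.96, r(6) = 6/7.
Sum = Σ Δx_i · r(x_i).
Sum ≈ 3.110.

3.110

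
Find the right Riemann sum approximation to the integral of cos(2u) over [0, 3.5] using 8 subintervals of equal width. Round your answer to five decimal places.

Δu = (3.5 − 0)/8 = 0.4375.
Right endpoints: 0.4375, 0.875, 1.3125, 1.75, 2.1875, 2.625, 3.0625, 3.5.
f(0.4375) ≈ 0.64100, f(0.875) ≈ -0.17825, f(1.3125) ≈ -0.86951, f(1.75) ≈ -0.93646, f(2.1875) ≈ -0.33102, f(2.625) ≈ 0.51209, f(3.0625) ≈ 0.98751, f(3.5) ≈ 0.75390.
Sum = Δu · [f(0.4375) + f(0.875) + f(1.3125) + ...].
Sum ≈ 0.25343.

0.25343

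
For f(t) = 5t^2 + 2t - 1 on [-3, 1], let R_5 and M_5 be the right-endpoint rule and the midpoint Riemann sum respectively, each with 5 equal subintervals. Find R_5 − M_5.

R_5 = 24.
M_5 = 33.6.
R_5 − M_5 = -9.6.

-9.6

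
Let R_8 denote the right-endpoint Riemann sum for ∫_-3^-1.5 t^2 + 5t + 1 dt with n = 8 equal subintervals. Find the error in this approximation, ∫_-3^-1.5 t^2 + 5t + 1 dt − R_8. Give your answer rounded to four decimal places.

Exact integral: ∫_-3^-1.5 f(t) dt = -7.5.
R_8 ≈ -7.420898.
Error ≈ -7.5 − (-7.420898) ≈ -0.0791.

-0.0791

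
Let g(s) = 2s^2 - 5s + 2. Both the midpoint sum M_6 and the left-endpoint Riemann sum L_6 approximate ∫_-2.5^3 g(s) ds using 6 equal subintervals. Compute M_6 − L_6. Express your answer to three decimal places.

-12.394

M_6 ≈ 31.77141.
L_6 ≈ 44.16551.
M_6 − L_6 ≈ -12.394.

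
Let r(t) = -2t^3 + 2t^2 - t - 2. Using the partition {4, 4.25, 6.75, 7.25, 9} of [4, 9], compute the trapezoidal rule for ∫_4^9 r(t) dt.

-2875.046875

Subinterval widths: 0.25, 2.5, 0.5, 1.75.
r(4) = -102, r(4.25) = -123.65625, r(6.75) = -532.71875, r(7.25) = -666.28125, r(9) = -1307.
On each subinterval the trapezoid contributes (Δt_i/2)·[r(t_{i-1}) + r(t_i)].
Sum = -2875.046875.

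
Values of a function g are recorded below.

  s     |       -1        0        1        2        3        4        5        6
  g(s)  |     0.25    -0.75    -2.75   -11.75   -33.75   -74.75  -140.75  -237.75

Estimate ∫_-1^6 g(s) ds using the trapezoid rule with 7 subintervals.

Δs = 1.
T_7 = (1/2)·[0.25 + 2·(-0.75) + 2·(-2.75) + 2·(-11.75) + 2·(-33.75) + 2·(-74.75) + 2·(-140.75) + (-237.75)] = -383.25.

-383.25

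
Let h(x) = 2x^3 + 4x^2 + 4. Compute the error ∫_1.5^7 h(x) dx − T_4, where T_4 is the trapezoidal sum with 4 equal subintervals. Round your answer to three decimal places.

-51.126

Exact integral: ∫_1.5^7 h(x) dx ≈ 1672.80208.
T_4 ≈ 1723.92773.
Error ≈ 1672.80208 − 1723.92773 ≈ -51.126.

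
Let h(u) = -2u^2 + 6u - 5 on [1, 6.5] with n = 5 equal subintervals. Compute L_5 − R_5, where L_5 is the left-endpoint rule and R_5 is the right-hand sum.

L_5 = -61.16.
R_5 = -115.61.
L_5 − R_5 = 54.45.

54.45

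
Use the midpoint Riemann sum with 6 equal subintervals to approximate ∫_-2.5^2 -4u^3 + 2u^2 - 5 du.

Δu = (2 − (-2.5))/6 = 0.75.
Midpoints: -2.125, -1.375, -0.625, 0.125, 0.875, 1.625.
f(-2.125) = 42.4140625, f(-1.375) = 9.1796875, f(-0.625) = -3.2421875, f(0.125) = -4.9765625, f(0.875) = -6.1484375, f(1.625) = -16.8828125.
Sum = Δu · [f(-2.125) + f(-1.375) + f(-0.625) + ...].
Sum = 15.2578125.

15.2578125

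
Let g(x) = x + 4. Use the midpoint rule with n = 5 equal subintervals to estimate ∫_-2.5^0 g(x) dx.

Δx = (0 − (-2.5))/5 = 0.5.
Midpoints: -2.25, -1.75, -1.25, -0.75, -0.25.
g(-2.25) = 1.75, g(-1.75) = 2.25, g(-1.25) = 2.75, g(-0.75) = 3.25, g(-0.25) = 3.75.
Sum = Δx · [g(-2.25) + g(-1.75) + g(-1.25) + g(-0.75) + g(-0.25)].
Sum = 6.875.

6.875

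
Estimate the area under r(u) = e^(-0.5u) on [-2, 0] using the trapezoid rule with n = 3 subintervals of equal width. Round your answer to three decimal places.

Δu = (0 − (-2))/3 = 2/3.
r(-2) ≈ 2.718, r(-4/3) ≈ 1.948, r(-2/3) ≈ 1.396, r(0) ≈ 1.000.
T_3 = (Δu/2)·[r(u_0) + 2r(u_1) + 2r(u_2) + r(u_3)].
Sum ≈ 3.468.

3.468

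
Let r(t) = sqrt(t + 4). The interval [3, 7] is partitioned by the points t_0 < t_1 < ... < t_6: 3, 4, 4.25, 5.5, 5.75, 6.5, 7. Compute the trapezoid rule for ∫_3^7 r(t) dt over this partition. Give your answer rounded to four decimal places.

Subinterval widths: 1, 0.25, 1.25, 0.25, 0.75, 0.5.
r(3) ≈ 2.6458, r(4) ≈ 2.8284, r(4.25) ≈ 2.8723, r(5.5) ≈ 3.0822, r(5.75) ≈ 3.1225, r(6.5) ≈ 3.2404, r(7) ≈ 3.3166.
On each subinterval the trapezoid contributes (Δt_i/2)·[r(t_{i-1}) + r(t_i)].
Sum ≈ 11.9721.

11.9721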